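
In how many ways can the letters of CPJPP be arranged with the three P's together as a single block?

Treat the 3 copies of P as a single block. The multiset to arrange is then {PPP, C, J}, 3 items in all.
All 3 items are distinct, so there are (3)! = 6 arrangements.

6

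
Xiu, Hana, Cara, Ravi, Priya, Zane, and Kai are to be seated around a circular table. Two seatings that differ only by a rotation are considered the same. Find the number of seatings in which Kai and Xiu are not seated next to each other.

480

All circular seatings of 7 people number (6)! = 720.
Seatings with Kai beside Xiu: treat them as a block with 2 internal orders, giving 2 × (5)! = 240.
Subtracting, 720 − 240 = 480.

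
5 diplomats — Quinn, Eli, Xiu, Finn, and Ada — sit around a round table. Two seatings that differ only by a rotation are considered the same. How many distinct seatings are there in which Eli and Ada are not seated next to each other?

12

All circular seatings of 5 people number (4)! = 24.
Seatings with Eli beside Ada: treat them as a block with 2 internal orders, giving 2 × (3)! = 12.
Subtracting, 24 − 12 = 12.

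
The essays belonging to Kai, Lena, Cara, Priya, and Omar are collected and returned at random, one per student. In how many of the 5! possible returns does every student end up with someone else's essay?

Count assignments avoiding every fixed point. For any j of the 5 students fixed to their own essay, the other 5−j can be arranged in (5−j)! ways.
By inclusion–exclusion this is Σ_{j=0}^{5} (−1)^j C(5,j)·(5−j)!.
Computing: 120 − 120 + 60 − 20 + 5 − 1 = 44.

44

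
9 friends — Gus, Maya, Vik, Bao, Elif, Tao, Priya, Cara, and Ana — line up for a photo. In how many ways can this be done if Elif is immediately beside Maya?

Treat {Elif, Maya} as a single unit. There are 8 units to order, and the pair itself can be ordered 2 ways.
That gives 2 × 8! = 2 × 40320 = 80640.

80640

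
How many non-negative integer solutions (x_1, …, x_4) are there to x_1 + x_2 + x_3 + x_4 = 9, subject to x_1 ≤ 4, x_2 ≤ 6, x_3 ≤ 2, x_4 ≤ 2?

Ignoring the caps, the number of non-negative solutions to x_1+…+x_4 = 9 is C(12,3) = 220.
Subtract solutions that violate a single cap (substitute x_i' = x_i − (cap_i+1)): x_1 ≥ 5 gives C(7,3) = 35; x_2 ≥ 7 gives C(5,3) = 10; x_3 ≥ 3 gives C(9,3) = 84; x_4 ≥ 3 gives C(9,3) = 84. Together 213.
Add back pairs where two caps are both exceeded: 0 + 4 + 4 + 0 + 0 + 20 = 28.
By inclusion–exclusion the count is 220 − 213 + 28 = 35.

35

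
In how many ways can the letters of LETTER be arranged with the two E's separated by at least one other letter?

120

There are 6!/(2!·2!) = 180 arrangements of LETTER in total.
If the two E's are adjacent, glue them into one block, leaving 5 items to arrange: (5)!/(2!) = 60 ways.
Subtracting, 180 − 60 = 120 arrangements keep the E's apart.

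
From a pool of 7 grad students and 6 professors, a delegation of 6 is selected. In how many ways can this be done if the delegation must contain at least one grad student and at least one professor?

Total 6-person selections from all 13: C(13,6) = 1716.
Selections missing a whole group: no grad students → C(6,6) = 1; no professors → C(7,6) = 7.
Both groups omitted at once is impossible, so 1716 − 8 = 1708.

1708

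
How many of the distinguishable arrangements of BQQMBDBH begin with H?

Fix H in the first position and arrange the remaining 7 letters.
Those 7 letters have B appearing 3 times and Q appearing twice, giving (7)!/(3!·2!) = 420.

420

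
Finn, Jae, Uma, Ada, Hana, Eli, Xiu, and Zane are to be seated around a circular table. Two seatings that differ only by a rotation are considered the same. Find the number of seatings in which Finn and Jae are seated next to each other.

Treat {Finn, Jae} as one unit (2 internal orders) and seat the resulting 7 units around the table: (6)! circular arrangements.
So 2 × (6)! = 2 × 720 = 1440.

1440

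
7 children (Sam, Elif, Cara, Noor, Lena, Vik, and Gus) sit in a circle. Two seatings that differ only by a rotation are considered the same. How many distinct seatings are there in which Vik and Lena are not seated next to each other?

Without the restriction there are (6)! = 720 seatings.
Seatings with Vik beside Lena: treat them as a block with 2 internal orders, giving 2 × (5)! = 240.
Subtracting, 720 − 240 = 480.

480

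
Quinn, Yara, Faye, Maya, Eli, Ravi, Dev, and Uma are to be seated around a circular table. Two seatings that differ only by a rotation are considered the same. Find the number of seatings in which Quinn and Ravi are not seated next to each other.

3600

Without the restriction there are (7)! = 5040 seatings.
Seatings with Quinn beside Ravi: treat them as a block with 2 internal orders, giving 2 × (6)! = 1440.
Subtracting, 5040 − 1440 = 3600.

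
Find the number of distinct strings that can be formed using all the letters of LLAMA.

30

LLAMA has 5 letters with A appearing twice and L appearing twice.
So there are 5! / (2!·2!) = 30 distinguishable arrangements.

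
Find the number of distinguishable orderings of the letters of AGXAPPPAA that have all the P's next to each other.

210

Treat the 3 copies of P as a single block. The multiset to arrange is then {PPP, A, A, A, A, G, X}, 7 items in all.
That gives (7)!/(4!) = 210 arrangements.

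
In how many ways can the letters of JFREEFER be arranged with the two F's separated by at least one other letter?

There are 8!/(3!·2!·2!) = 1680 arrangements of JFREEFER in total.
Arrangements with the F's together: treat FF as one letter, giving (7)!/(3!·2!) = 420.
Subtracting, 1680 − 420 = 1260 arrangements keep the F's apart.

1260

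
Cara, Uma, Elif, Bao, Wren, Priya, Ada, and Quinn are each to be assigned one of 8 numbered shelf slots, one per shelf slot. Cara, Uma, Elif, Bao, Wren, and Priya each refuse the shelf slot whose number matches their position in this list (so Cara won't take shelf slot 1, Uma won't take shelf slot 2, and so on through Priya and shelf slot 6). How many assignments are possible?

Let Aᵢ (for 1 ≤ i ≤ 6) be the placements that put person i in their forbidden shelf slot. Any j of these fix j positions, leaving (8−j)! ways to fill the rest, and there are C(6,j) ways to pick which j.
By inclusion–exclusion, the number of valid placements is Σ_{j=0}^{6} (−1)^j C(6,j)·(8−j)!.
Computing: 40320 − 30240 + 10800 − 2400 + 360 − 36 + 2 = 18806.

18806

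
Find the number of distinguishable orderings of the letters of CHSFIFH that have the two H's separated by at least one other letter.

900

There are 7!/(2!·2!) = 1260 arrangements of CHSFIFH in total.
Arrangements with the H's together: treat HH as one letter, giving (6)!/(2!) = 360.
Subtracting, 1260 − 360 = 900 arrangements keep the H's apart.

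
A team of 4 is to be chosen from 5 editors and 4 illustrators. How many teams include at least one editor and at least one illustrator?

120

Total 4-person selections from all 9: C(9,4) = 126.
Subtract selections that omit an entire group: no editors → C(4,4) = 1; no illustrators → C(5,4) = 5.
Both groups omitted at once is impossible, so 126 − 6 = 120.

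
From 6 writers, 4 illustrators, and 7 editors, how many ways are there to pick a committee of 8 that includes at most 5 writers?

24255

Split by how many writers are chosen (0 through 5).
Sum: C(6,0)·C(11,8) + C(6,1)·C(11,7) + C(6,2)·C(11,6) + C(6,3)·C(11,5) + C(6,4)·C(11,4) + C(6,5)·C(11,3) = 165 + 1980 + 6930 + 9240 + 4950 + 990 = 24255.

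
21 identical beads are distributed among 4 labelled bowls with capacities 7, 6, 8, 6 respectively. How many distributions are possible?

84

By stars and bars, unrestricted non-negative solutions to x_1+…+x_4 = 21 number C(21+3,3) = 2024.
Subtract solutions that violate a single cap (substitute x_i' = x_i − (cap_i+1)): x_1 ≥ 8 gives C(16,3) = 560; x_2 ≥ 7 gives C(17,3) = 680; x_3 ≥ 9 gives C(15,3) = 455; x_4 ≥ 7 gives C(17,3) = 680. Together 2375.
Add back pairs where two caps are both exceeded: 84 + 35 + 84 + 56 + 120 + 56 = 435.
By inclusion–exclusion the count is 2024 − 2375 + 435 = 84.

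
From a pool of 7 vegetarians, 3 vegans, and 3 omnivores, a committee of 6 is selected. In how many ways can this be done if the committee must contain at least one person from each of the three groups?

1302

Unrestricted: C(13,6) = 1716 ways to pick any 6 of the 13.
Selections missing a whole group: no vegetarians → C(6,6) = 1; no vegans → C(10,6) = 210; no omnivores → C(10,6) = 210.
Add back selections omitting two groups (i.e. drawn from a single group): C(7,6) + C(3,6) + C(3,6) = 7.
By inclusion–exclusion: 1716 − 421 + 7 = 1302.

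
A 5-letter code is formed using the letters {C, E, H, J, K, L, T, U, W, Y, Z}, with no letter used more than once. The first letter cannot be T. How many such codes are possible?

The first letter has 11−1 = 10 choices (anything except T).
The remaining 4 letters are filled from the other 10 symbols without repetition: 10 × 9 × 8 × 7 = 5040.
Total: 10 × 5040 = 50400.

50400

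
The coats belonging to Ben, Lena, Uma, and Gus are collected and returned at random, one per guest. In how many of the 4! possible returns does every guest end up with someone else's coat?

Let Aᵢ be the assignments in which guest i gets their own coat. We want the size of the complement of A₁∪…∪A_4.
By inclusion–exclusion this is Σ_{j=0}^{4} (−1)^j C(4,j)·(4−j)!.
Computing: 24 − 24 + 12 − 4 + 1 = 9.

9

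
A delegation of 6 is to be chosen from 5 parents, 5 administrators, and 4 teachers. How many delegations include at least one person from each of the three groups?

With no constraint there are C(14,6) = 3003 possible selections.
Selections missing a whole group: no parents → C(9,6) = 84; no administrators → C(9,6) = 84; no teachers → C(10,6) = 210.
Add back selections omitting two groups (i.e. drawn from a single group): C(5,6) + C(5,6) + C(4,6) = 0.
By inclusion–exclusion: 3003 − 378 + 0 = 2625.

2625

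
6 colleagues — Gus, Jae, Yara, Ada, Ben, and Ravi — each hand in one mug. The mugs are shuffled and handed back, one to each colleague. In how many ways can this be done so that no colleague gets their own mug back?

265

Let Aᵢ be the assignments in which colleague i gets their own mug. We want the size of the complement of A₁∪…∪A_6.
By inclusion–exclusion this is Σ_{j=0}^{6} (−1)^j C(6,j)·(6−j)!.
Computing: 720 − 720 + 360 − 120 + 30 − 6 + 1 = 265.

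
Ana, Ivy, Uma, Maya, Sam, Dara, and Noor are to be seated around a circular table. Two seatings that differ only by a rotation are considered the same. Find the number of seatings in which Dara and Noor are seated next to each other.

Glue Dara and Noor into a block (2 internal orders). Seating 6 units around a circle gives (5)! arrangements.
So 2 × (5)! = 2 × 120 = 240.

240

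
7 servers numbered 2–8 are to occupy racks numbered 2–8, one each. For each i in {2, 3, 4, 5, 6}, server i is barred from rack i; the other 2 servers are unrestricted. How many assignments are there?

Let Aᵢ (for 2 ≤ i ≤ 6) be the placements that put server i in its forbidden rack. Any j of these fix j positions, leaving (7−j)! ways to fill the rest, and there are C(5,j) ways to pick which j.
By inclusion–exclusion, the number of valid placements is Σ_{j=0}^{5} (−1)^j C(5,j)·(7−j)!.
Computing: 5040 − 3600 + 1200 − 240 + 30 − 2 = 2428.

2428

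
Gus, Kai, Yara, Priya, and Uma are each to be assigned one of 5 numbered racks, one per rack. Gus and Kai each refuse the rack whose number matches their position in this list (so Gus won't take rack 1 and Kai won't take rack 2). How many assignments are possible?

78

Let Aᵢ (for i ∈ {1, 2}) be the placements that put person i in their forbidden rack. Any j of these fix j positions, leaving (5−j)! ways to fill the rest, and there are C(2,j) ways to pick which j.
By inclusion–exclusion, the number of valid placements is Σ_{j=0}^{2} (−1)^j C(2,j)·(5−j)!.
Computing: 120 − 48 + 6 = 78.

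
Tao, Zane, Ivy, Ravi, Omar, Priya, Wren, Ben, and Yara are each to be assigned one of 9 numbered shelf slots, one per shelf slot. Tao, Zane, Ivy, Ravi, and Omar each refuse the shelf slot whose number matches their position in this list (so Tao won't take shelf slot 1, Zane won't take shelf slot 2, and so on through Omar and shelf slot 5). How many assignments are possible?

Let Aᵢ (for 1 ≤ i ≤ 5) be the placements that put person i in their forbidden shelf slot. Any j of these fix j positions, leaving (9−j)! ways to fill the rest, and there are C(5,j) ways to pick which j.
By inclusion–exclusion, the number of valid placements is Σ_{j=0}^{5} (−1)^j C(5,j)·(9−j)!.
Computing: 362880 − 201600 + 50400 − 7200 + 600 − 24 = 205056.

205056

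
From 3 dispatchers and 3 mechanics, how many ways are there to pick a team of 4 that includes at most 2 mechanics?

Split by how many mechanics are chosen (0 through 2).
Sum: C(3,0)·C(3,4) + C(3,1)·C(3,3) + C(3,2)·C(3,2) = 0 + 3 + 9 = 12.

12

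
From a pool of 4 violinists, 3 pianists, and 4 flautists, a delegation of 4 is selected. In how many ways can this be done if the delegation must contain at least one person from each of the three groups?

192

With no constraint there are C(11,4) = 330 possible selections.
Subtract selections that omit an entire group: no violinists → C(7,4) = 35; no pianists → C(8,4) = 70; no flautists → C(7,4) = 35.
Add back selections omitting two groups (i.e. drawn from a single group): C(4,4) + C(3,4) + C(4,4) = 2.
By inclusion–exclusion: 330 − 140 + 2 = 192.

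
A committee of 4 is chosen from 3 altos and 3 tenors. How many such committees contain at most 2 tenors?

12

Split by how many tenors are chosen (0 through 2).
Sum: C(3,0)·C(3,4) + C(3,1)·C(3,3) + C(3,2)·C(3,2) = 0 + 3 + 9 = 12.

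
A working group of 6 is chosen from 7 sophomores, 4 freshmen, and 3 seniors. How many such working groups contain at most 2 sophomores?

Split by how many sophomores are chosen (0 through 2).
Sum: C(7,0)·C(7,6) + C(7,1)·C(7,5) + C(7,2)·C(7,4) = 7 + 147 + 735 = 889.

889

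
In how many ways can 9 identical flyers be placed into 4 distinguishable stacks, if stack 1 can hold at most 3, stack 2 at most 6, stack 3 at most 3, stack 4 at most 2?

38

By stars and bars, unrestricted non-negative solutions to x_1+…+x_4 = 9 number C(9+3,3) = 220.
Subtract solutions that violate a single cap (substitute x_i' = x_i − (cap_i+1)): x_1 ≥ 4 gives C(8,3) = 56; x_2 ≥ 7 gives C(5,3) = 10; x_3 ≥ 4 gives C(8,3) = 56; x_4 ≥ 3 gives C(9,3) = 84. Together 206.
Add back pairs where two caps are both exceeded: 0 + 4 + 10 + 0 + 0 + 10 = 24.
By inclusion–exclusion the count is 220 − 206 + 24 = 38.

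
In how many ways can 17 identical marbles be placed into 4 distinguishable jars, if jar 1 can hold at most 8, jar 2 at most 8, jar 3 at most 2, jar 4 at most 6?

84

Ignoring the caps, the number of non-negative solutions to x_1+…+x_4 = 17 is C(20,3) = 1140.
Subtract solutions that violate a single cap (substitute x_i' = x_i − (cap_i+1)): x_1 ≥ 9 gives C(11,3) = 165; x_2 ≥ 9 gives C(11,3) = 165; x_3 ≥ 3 gives C(17,3) = 680; x_4 ≥ 7 gives C(13,3) = 286. Together 1296.
Add back pairs where two caps are both exceeded: 0 + 56 + 4 + 56 + 4 + 120 = 240.
By inclusion–exclusion the count is 1140 − 1296 + 240 = 84.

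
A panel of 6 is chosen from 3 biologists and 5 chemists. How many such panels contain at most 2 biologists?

18

Split by how many biologists are chosen (0 through 2).
Sum: C(3,0)·C(5,6) + C(3,1)·C(5,5) + C(3,2)·C(5,4) = 0 + 3 + 15 = 18.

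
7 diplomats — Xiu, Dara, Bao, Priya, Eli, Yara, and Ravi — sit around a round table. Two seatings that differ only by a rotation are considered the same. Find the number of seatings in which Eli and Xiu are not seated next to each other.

All circular seatings of 7 people number (6)! = 720.
Those with Eli next to Xiu: fuse the pair into one unit and seat 6 units around a circle — 2·(5)! = 240.
Subtracting, 720 − 240 = 480.

480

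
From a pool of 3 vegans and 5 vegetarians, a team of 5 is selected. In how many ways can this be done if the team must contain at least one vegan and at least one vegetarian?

55

Total 5-person selections from all 8: C(8,5) = 56.
Selections missing a whole group: no vegans → C(5,5) = 1; no vegetarians → C(3,5) = 0.
Both groups omitted at once is impossible, so 56 − 1 = 55.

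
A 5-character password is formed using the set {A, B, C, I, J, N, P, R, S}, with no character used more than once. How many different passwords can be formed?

15120

Choose and order 5 of the 9 symbols: the first character has 9 options, the next 8, and so on down to 5.
9 × 8 × 7 × 6 × 5 = 15120.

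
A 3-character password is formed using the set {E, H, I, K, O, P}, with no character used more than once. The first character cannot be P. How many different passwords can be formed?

The first character has 6−1 = 5 choices (anything except P).
The remaining 2 characters are filled from the other 5 symbols without repetition: 5 × 4 = 20.
Total: 5 × 20 = 100.

100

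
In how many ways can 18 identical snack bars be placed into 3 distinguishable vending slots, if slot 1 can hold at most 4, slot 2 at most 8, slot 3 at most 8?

Without the upper bounds there are C(20,2) = 190 ways to split 18 among 3 vending slots.
Subtract solutions that violate a single cap (substitute x_i' = x_i − (cap_i+1)): x_1 ≥ 5 gives C(15,2) = 105; x_2 ≥ 9 gives C(11,2) = 55; x_3 ≥ 9 gives C(11,2) = 55. Together 215.
Add back pairs where two caps are both exceeded: 15 + 15 + 1 = 31.
By inclusion–exclusion the count is 190 − 215 + 31 = 6.

6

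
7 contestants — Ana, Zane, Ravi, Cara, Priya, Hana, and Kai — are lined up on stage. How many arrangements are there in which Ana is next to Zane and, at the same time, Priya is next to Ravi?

Treat {Ana,Zane} as one block (2 orders) and {Priya,Ravi} as another (2 orders).
That leaves 5 units to arrange: 2 × 2 × 5! = 4 × 120 = 480.

480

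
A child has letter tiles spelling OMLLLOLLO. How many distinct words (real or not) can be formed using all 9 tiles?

504

Letter multiplicities in OMLLLOLLO: L×5, M×1, O×3.
The number of distinct arrangements is 9!/(5!·3!) = 362880/720 = 504.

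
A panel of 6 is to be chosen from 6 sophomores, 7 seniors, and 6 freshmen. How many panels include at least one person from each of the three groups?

22785

Total 6-person selections from all 19: C(19,6) = 27132.
Subtract selections that omit an entire group: no sophomores → C(13,6) = 1716; no seniors → C(12,6) = 924; no freshmen → C(13,6) = 1716.
Add back selections omitting two groups (i.e. drawn from a single group): C(6,6) + C(7,6) + C(6,6) = 9.
By inclusion–exclusion: 27132 − 4356 + 9 = 22785.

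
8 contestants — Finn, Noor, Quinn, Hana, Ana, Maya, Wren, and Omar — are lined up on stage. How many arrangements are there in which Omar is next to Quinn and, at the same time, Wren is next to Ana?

Treat {Omar,Quinn} as one block (2 orders) and {Wren,Ana} as another (2 orders).
That leaves 6 units to arrange: 2 × 2 × 6! = 4 × 720 = 2880.

2880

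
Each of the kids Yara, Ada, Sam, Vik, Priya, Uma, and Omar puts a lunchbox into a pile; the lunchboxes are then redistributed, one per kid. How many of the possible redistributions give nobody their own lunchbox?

This is the derangement count D_7: permutations of 7 items with no fixed point.
By inclusion–exclusion this is Σ_{j=0}^{7} (−1)^j C(7,j)·(7−j)!.
Computing: 5040 − 5040 + 2520 − 840 + 210 − 42 + 7 − 1 = 1854.

1854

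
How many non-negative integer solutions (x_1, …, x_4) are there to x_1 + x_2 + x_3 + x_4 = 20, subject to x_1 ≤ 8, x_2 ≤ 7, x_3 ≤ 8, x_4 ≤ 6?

Ignoring the caps, the number of non-negative solutions to x_1+…+x_4 = 20 is C(23,3) = 1771.
Subtract solutions that violate a single cap (substitute x_i' = x_i − (cap_i+1)): x_1 ≥ 9 gives C(14,3) = 364; x_2 ≥ 8 gives C(15,3) = 455; x_3 ≥ 9 gives C(14,3) = 364; x_4 ≥ 7 gives C(16,3) = 560. Together 1743.
Add back pairs where two caps are both exceeded: 20 + 10 + 35 + 20 + 56 + 35 = 176.
By inclusion–exclusion the count is 1771 − 1743 + 176 = 204.

204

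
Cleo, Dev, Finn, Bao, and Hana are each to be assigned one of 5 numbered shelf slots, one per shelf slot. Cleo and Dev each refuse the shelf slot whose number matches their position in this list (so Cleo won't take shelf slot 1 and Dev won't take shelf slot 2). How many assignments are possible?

78

Let Aᵢ (for i ∈ {1, 2}) be the placements that put person i in their forbidden shelf slot. Any j of these fix j positions, leaving (5−j)! ways to fill the rest, and there are C(2,j) ways to pick which j.
By inclusion–exclusion, the number of valid placements is Σ_{j=0}^{2} (−1)^j C(2,j)·(5−j)!.
Computing: 120 − 48 + 6 = 78.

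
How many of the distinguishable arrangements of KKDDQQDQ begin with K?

With the first slot taken by K, it remains to arrange the other 7 letters (KDDQQDQ).
Those 7 letters have D appearing 3 times and Q appearing 3 times, giving (7)!/(3!·3!) = 140.

140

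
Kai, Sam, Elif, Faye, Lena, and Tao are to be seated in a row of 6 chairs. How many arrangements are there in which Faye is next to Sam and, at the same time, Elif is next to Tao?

96

Treat {Faye,Sam} as one block (2 orders) and {Elif,Tao} as another (2 orders).
That leaves 4 units to arrange: 2 × 2 × 4! = 4 × 24 = 96.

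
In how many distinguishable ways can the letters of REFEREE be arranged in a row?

105

The 7 letters of REFEREE have repeats: E appearing 4 times and R appearing twice.
The number of distinct arrangements is 7!/(4!·2!) = 5040/48 = 105.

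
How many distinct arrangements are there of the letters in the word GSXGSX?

90

The 6 letters of GSXGSX have repeats: G appearing twice, S appearing twice, and X appearing twice.
Dividing 6! = 720 by 2!·2!·2! = 8 for the repeated letters gives 90.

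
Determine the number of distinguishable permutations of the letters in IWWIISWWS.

1260

IWWIISWWS has 9 letters with I appearing 3 times, S appearing twice, and W appearing 4 times.
So there are 9! / (4!·3!·2!) = 1260 distinguishable arrangements.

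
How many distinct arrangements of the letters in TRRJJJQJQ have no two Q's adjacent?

2940

There are 9!/(4!·2!·2!) = 3780 arrangements of TRRJJJQJQ in total.
Arrangements with the Q's together: treat QQ as one letter, giving (8)!/(4!·2!) = 840.
Subtracting, 3780 − 840 = 2940 arrangements keep the Q's apart.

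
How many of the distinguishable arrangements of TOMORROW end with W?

420

Fix W in the last position and arrange the remaining 7 letters.
Those 7 letters have O appearing 3 times and R appearing twice, giving (7)!/(3!·2!) = 420.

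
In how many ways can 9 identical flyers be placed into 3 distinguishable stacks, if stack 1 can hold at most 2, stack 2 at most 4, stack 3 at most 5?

6

Ignoring the caps, the number of non-negative solutions to x_1+…+x_3 = 9 is C(11,2) = 55.
Subtract solutions that violate a single cap (substitute x_i' = x_i − (cap_i+1)): x_1 ≥ 3 gives C(8,2) = 28; x_2 ≥ 5 gives C(6,2) = 15; x_3 ≥ 6 gives C(5,2) = 10. Together 53.
Add back pairs where two caps are both exceeded: 3 + 1 + 0 = 4.
By inclusion–exclusion the count is 55 − 53 + 4 = 6.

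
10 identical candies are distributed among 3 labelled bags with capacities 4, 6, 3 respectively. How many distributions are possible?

Ignoring the caps, the number of non-negative solutions to x_1+…+x_3 = 10 is C(12,2) = 66.
Subtract solutions that violate a single cap (substitute x_i' = x_i − (cap_i+1)): x_1 ≥ 5 gives C(7,2) = 21; x_2 ≥ 7 gives C(5,2) = 10; x_3 ≥ 4 gives C(8,2) = 28. Together 59.
Add back pairs where two caps are both exceeded: 0 + 3 + 0 = 3.
By inclusion–exclusion the count is 66 − 59 + 3 = 10.

10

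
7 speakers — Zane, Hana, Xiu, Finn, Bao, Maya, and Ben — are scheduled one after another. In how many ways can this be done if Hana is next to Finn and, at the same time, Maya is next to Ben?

480

Treat {Hana,Finn} as one block (2 orders) and {Maya,Ben} as another (2 orders).
That leaves 5 units to arrange: 2 × 2 × 5! = 4 × 120 = 480.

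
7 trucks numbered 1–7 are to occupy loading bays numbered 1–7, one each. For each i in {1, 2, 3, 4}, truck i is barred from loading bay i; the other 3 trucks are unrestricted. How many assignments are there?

Let Aᵢ (for 1 ≤ i ≤ 4) be the placements that put truck i in its forbidden loading bay. Any j of these fix j positions, leaving (7−j)! ways to fill the rest, and there are C(4,j) ways to pick which j.
By inclusion–exclusion, the number of valid placements is Σ_{j=0}^{4} (−1)^j C(4,j)·(7−j)!.
Computing: 5040 − 2880 + 720 − 96 + 6 = 2790.

2790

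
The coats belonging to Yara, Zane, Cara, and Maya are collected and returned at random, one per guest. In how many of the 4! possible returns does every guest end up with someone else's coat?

Let Aᵢ be the assignments in which guest i gets their own coat. We want the size of the complement of A₁∪…∪A_4.
By inclusion–exclusion this is Σ_{j=0}^{4} (−1)^j C(4,j)·(4−j)!.
Computing: 24 − 24 + 12 − 4 + 1 = 9.

9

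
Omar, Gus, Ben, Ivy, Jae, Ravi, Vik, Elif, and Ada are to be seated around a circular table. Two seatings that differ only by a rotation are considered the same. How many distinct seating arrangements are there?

Seat Omar anywhere (absorbing the rotational symmetry), then permute the other 8: (8)! = 40320.

40320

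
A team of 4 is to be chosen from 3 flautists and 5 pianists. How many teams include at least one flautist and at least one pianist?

Total 4-person selections from all 8: C(8,4) = 70.
Selections missing a whole group: no flautists → C(5,4) = 5; no pianists → C(3,4) = 0.
Both groups omitted at once is impossible, so 70 − 5 = 65.

65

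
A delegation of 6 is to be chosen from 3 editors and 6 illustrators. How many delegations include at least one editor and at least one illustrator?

With no constraint there are C(9,6) = 84 possible selections.
Subtract selections that omit an entire group: no editors → C(6,6) = 1; no illustrators → C(3,6) = 0.
Both groups omitted at once is impossible, so 84 − 1 = 83.

83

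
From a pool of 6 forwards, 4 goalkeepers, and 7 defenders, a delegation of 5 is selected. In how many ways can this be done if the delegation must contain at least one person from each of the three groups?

4214

With no constraint there are C(17,5) = 6188 possible selections.
Subtract selections that omit an entire group: no forwards → C(11,5) = 462; no goalkeepers → C(13,5) = 1287; no defenders → C(10,5) = 252.
Add back selections omitting two groups (i.e. drawn from a single group): C(6,5) + C(4,5) + C(7,5) = 27.
By inclusion–exclusion: 6188 − 2001 + 27 = 4214.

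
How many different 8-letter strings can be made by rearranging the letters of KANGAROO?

Letter multiplicities in KANGAROO: A×2, G×1, K×1, N×1, O×2, R×1.
The number of distinct arrangements is 8!/(2!·2!) = 40320/4 = 10080.

10080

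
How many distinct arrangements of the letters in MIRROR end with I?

20

Fix I in the last position and arrange the remaining 5 letters.
Those 5 letters have R appearing 3 times, giving (5)!/(3!) = 20.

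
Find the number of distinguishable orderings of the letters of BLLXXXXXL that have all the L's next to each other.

Treat the 3 copies of L as a single block. The multiset to arrange is then {LLL, B, X, X, X, X, X}, 7 items in all.
That gives (7)!/(5!) = 42 arrangements.

42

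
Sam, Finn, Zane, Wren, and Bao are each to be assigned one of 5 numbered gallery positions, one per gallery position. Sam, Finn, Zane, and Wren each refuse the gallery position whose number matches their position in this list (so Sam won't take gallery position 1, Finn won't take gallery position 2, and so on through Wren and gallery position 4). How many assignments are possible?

53

Let Aᵢ (for 1 ≤ i ≤ 4) be the placements that put person i in their forbidden gallery position. Any j of these fix j positions, leaving (5−j)! ways to fill the rest, and there are C(4,j) ways to pick which j.
By inclusion–exclusion, the number of valid placements is Σ_{j=0}^{4} (−1)^j C(4,j)·(5−j)!.
Computing: 120 − 96 + 36 − 8 + 1 = 53.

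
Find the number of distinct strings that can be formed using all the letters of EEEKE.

The 5 letters of EEEKE have repeats: E appearing 4 times.
The number of distinct arrangements is 5!/(4!) = 120/24 = 5.

5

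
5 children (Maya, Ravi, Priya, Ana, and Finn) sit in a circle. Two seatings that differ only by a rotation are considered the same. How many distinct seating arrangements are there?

Around a circle, 5 distinct people have 5!/5 = (4)! = 24 rotationally distinct seatings.

24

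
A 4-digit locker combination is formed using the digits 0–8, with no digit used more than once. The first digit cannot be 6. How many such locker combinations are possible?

The first digit has 9−1 = 8 choices (anything except 6).
The remaining 3 digits are filled from the other 8 symbols without repetition: 8 × 7 × 6 = 336.
Total: 8 × 336 = 2688.

2688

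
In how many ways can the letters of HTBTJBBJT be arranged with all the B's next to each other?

420

Treat the 3 copies of B as a single block. The multiset to arrange is then {BBB, H, J, J, T, T, T}, 7 items in all.
That gives (7)!/(3!·2!) = 420 arrangements.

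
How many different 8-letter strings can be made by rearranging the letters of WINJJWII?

WINJJWII has 8 letters with I appearing 3 times, J appearing twice, and W appearing twice.
The number of distinct arrangements is 8!/(3!·2!·2!) = 40320/24 = 1680.

1680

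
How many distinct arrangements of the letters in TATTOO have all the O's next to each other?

Treat the 2 copies of O as a single block. The multiset to arrange is then {OO, A, T, T, T}, 5 items in all.
That gives (5)!/(3!) = 20 arrangements.

20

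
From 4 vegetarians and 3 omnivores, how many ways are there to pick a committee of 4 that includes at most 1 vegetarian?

4

Split by how many vegetarians are chosen (0 through 1).
Sum: C(4,0)·C(3,4) + C(4,1)·C(3,3) = 0 + 4 = 4.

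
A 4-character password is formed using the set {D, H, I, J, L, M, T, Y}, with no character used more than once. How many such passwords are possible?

Choose and order 4 of the 8 symbols: the first character has 8 options, the next 7, then 6, 5.
8 × 7 × 6 × 5 = 1680.

1680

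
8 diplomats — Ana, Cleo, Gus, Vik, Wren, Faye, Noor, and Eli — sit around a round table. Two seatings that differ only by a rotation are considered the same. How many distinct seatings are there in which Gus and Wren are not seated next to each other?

3600

Without the restriction there are (7)! = 5040 seatings.
Those with Gus next to Wren: fuse the pair into one unit and seat 7 units around a circle — 2·(6)! = 1440.
Subtracting, 5040 − 1440 = 3600.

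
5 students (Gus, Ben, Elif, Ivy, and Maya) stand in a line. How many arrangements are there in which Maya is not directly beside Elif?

72

Of the 5! = 120 arrangements, those with Maya and Elif adjacent number 2 × 4! = 48 (treat the pair as a block with 2 internal orders).
Complementary counting: 120 − 48 = 72.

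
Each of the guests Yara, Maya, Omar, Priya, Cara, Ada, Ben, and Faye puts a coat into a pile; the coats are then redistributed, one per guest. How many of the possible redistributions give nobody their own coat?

This is the derangement count D_8: permutations of 8 items with no fixed point.
By inclusion–exclusion this is Σ_{j=0}^{8} (−1)^j C(8,j)·(8−j)!.
Computing: 40320 − 40320 + 20160 − 6720 + 1680 − 336 + 56 − 8 + 1 = 14833.

14833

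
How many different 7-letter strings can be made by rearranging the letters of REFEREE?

The 7 letters of REFEREE have repeats: E appearing 4 times and R appearing twice.
Dividing 7! = 5040 by 4!·2! = 48 for the repeated letters gives 105.

105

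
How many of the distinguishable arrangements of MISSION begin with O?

With the first slot taken by O, it remains to arrange the other 6 letters (MISSIN).
Those 6 letters have I appearing twice and S appearing twice, giving (6)!/(2!·2!) = 180.

180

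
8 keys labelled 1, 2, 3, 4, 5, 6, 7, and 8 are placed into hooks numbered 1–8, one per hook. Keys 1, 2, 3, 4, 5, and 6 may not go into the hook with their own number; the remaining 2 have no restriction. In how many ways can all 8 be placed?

18806

Let Aᵢ (for 1 ≤ i ≤ 6) be the placements that put key i in its forbidden hook. Any j of these fix j positions, leaving (8−j)! ways to fill the rest, and there are C(6,j) ways to pick which j.
By inclusion–exclusion, the number of valid placements is Σ_{j=0}^{6} (−1)^j C(6,j)·(8−j)!.
Computing: 40320 − 30240 + 10800 − 2400 + 360 − 36 + 2 = 18806.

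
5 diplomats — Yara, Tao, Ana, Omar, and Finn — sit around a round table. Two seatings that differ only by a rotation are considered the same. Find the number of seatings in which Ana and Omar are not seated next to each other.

12

All circular seatings of 5 people number (4)! = 24.
Seatings with Ana beside Omar: treat them as a block with 2 internal orders, giving 2 × (3)! = 12.
Subtracting, 24 − 12 = 12.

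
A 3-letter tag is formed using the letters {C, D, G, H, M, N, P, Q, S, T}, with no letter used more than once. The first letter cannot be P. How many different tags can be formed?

The first letter has 10−1 = 9 choices (anything except P).
The remaining 2 letters are filled from the other 9 symbols without repetition: 9 × 8 = 72.
Total: 9 × 72 = 648.

648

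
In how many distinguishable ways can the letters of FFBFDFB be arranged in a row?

105

Letter multiplicities in FFBFDFB: B×2, D×1, F×4.
Dividing 7! = 5040 by 4!·2! = 48 for the repeated letters gives 105.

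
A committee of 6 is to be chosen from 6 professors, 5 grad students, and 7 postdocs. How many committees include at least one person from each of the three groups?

15470

With no constraint there are C(18,6) = 18564 possible selections.
Selections missing a whole group: no professors → C(12,6) = 924; no grad students → C(13,6) = 1716; no postdocs → C(11,6) = 462.
Add back selections omitting two groups (i.e. drawn from a single group): C(6,6) + C(5,6) + C(7,6) = 8.
By inclusion–exclusion: 18564 − 3102 + 8 = 15470.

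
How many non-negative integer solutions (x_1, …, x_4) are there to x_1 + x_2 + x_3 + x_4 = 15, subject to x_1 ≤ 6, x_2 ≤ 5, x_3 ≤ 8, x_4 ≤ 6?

Without the upper bounds there are C(18,3) = 816 ways to split 15 among 4 variables.
Subtract solutions that violate a single cap (substitute x_i' = x_i − (cap_i+1)): x_1 ≥ 7 gives C(11,3) = 165; x_2 ≥ 6 gives C(12,3) = 220; x_3 ≥ 9 gives C(9,3) = 84; x_4 ≥ 7 gives C(11,3) = 165. Together 634.
Add back pairs where two caps are both exceeded: 10 + 0 + 4 + 1 + 10 + 0 = 25.
By inclusion–exclusion the count is 816 − 634 + 25 = 207.

207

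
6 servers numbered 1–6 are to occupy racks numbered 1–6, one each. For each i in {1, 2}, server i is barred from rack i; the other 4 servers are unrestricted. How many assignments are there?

Let Aᵢ (for i ∈ {1, 2}) be the placements that put server i in its forbidden rack. Any j of these fix j positions, leaving (6−j)! ways to fill the rest, and there are C(2,j) ways to pick which j.
By inclusion–exclusion, the number of valid placements is Σ_{j=0}^{2} (−1)^j C(2,j)·(6−j)!.
Computing: 720 − 240 + 24 = 504.

504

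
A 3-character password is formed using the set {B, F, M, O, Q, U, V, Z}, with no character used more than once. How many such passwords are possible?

With no repetition, fill the 3 characters in order: 8 choices, then 7, down to 6.
That product is 8 × 7 × 6 = 336.

336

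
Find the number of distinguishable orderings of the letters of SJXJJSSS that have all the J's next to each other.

30

Treat the 3 copies of J as a single block. The multiset to arrange is then {JJJ, S, S, S, S, X}, 6 items in all.
That gives (6)!/(4!) = 30 arrangements.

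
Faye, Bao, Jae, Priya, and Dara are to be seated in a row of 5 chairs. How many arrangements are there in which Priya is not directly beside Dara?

72

There are 5! = 120 arrangements in all. If Priya and Dara are adjacent, merging them into one block gives 2·(4)! = 48 arrangements.
Complementary counting: 120 − 48 = 72.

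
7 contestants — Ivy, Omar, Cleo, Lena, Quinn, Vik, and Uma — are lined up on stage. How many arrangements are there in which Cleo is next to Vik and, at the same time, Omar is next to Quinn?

Treat {Cleo,Vik} as one block (2 orders) and {Omar,Quinn} as another (2 orders).
That leaves 5 units to arrange: 2 × 2 × 5! = 4 × 120 = 480.

480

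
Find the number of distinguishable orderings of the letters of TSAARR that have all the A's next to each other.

60

Treat the 2 copies of A as a single block. The multiset to arrange is then {AA, R, R, S, T}, 5 items in all.
That gives (5)!/(2!) = 60 arrangements.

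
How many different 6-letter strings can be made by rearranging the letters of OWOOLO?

30

OWOOLO has 6 letters with O appearing 4 times.
So there are 6! / (4!) = 30 distinguishable arrangements.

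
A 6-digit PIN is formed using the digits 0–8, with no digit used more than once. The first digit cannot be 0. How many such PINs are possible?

The first digit has 9−1 = 8 choices (anything except 0).
The remaining 5 digits are filled from the other 8 symbols without repetition: 8 × 7 × 6 × 5 × 4 = 6720.
Total: 8 × 6720 = 53760.

53760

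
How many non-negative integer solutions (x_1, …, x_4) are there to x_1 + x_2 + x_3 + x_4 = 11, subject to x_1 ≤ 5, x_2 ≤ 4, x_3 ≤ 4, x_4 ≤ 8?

136

By stars and bars, unrestricted non-negative solutions to x_1+…+x_4 = 11 number C(11+3,3) = 364.
Subtract solutions that violate a single cap (substitute x_i' = x_i − (cap_i+1)): x_1 ≥ 6 gives C(8,3) = 56; x_2 ≥ 5 gives C(9,3) = 84; x_3 ≥ 5 gives C(9,3) = 84; x_4 ≥ 9 gives C(5,3) = 10. Together 234.
Add back pairs where two caps are both exceeded: 1 + 1 + 0 + 4 + 0 + 0 = 6.
By inclusion–exclusion the count is 364 − 234 + 6 = 136.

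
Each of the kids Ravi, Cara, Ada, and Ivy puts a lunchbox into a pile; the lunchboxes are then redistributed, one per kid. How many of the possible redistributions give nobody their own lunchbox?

Count assignments avoiding every fixed point. For any j of the 4 kids fixed to their own lunchbox, the other 4−j can be arranged in (4−j)! ways.
By inclusion–exclusion this is Σ_{j=0}^{4} (−1)^j C(4,j)·(4−j)!.
Computing: 24 − 24 + 12 − 4 + 1 = 9.

9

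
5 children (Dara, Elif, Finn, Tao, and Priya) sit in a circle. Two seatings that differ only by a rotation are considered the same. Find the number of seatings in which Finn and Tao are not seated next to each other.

All circular seatings of 5 people number (4)! = 24.
Those with Finn next to Tao: fuse the pair into one unit and seat 4 units around a circle — 2·(3)! = 12.
Subtracting, 24 − 12 = 12.

12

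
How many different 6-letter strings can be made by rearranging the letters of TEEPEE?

TEEPEE has 6 letters with E appearing 4 times.
Dividing 6! = 720 by 4! = 24 for the repeated letters gives 30.

30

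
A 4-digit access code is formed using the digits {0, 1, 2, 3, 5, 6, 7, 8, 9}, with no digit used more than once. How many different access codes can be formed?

Choose and order 4 of the 9 symbols: the first digit has 9 options, the next 8, then 7, 6.
9 × 8 × 7 × 6 = 3024.

3024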